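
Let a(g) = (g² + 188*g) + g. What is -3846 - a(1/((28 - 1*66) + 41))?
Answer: -35182/9 ≈ -3909.1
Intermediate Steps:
a(g) = g² + 189*g
-3846 - a(1/((28 - 1*66) + 41)) = -3846 - (189 + 1/((28 - 1*66) + 41))/((28 - 1*66) + 41) = -3846 - (189 + 1/((28 - 66) + 41))/((28 - 66) + 41) = -3846 - (189 + 1/(-38 + 41))/(-38 + 41) = -3846 - (189 + 1/3)/3 = -3846 - (189 + ⅓)/3 = -3846 - 568/(3*3) = -3846 - 1*568/9 = -3846 - 568/9 = -35182/9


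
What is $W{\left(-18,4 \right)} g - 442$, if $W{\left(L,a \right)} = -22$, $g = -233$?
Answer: $4684$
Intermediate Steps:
$W{\left(-18,4 \right)} g - 442 = \left(-22\right) \left(-233\right) - 442 = 5126 - 442 = 4684$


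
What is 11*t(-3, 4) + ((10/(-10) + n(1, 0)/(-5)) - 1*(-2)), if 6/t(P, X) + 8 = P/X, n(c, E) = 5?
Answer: -264/35 ≈ -7.5429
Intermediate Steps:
t(P, X) = 6/(-8 + P/X)
11*t(-3, 4) + ((10/(-10) + n(1, 0)/(-5)) - 1*(-2)) = 11*(6*4/(-3 - 8*4)) + ((10/(-10) + 5/(-5)) - 1*(-2)) = 11*(6*4/(-3 - 32)) + ((10*(-⅒) + 5*(-⅕)) + 2) = 11*(6*4/(-35)) + ((-1 - 1) + 2) = 11*(6*4*(-1/35)) + (-2 + 2) = 11*(-24/35) + 0 = -264/35 + 0 = -264/35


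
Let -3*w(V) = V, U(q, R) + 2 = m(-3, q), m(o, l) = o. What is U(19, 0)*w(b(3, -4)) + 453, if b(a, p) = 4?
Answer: 1379/3 ≈ 459.67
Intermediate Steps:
U(q, R) = -5 (U(q, R) = -2 - 3 = -5)
w(V) = -V/3
U(19, 0)*w(b(3, -4)) + 453 = -(-5)*4/3 + 453 = -5*(-4/3) + 453 = 20/3 + 453 = 1379/3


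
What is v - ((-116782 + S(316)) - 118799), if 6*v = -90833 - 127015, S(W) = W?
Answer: 198957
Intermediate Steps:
v = -36308 (v = (-90833 - 127015)/6 = (⅙)*(-217848) = -36308)
v - ((-116782 + S(316)) - 118799) = -36308 - ((-116782 + 316) - 118799) = -36308 - (-116466 - 118799) = -36308 - 1*(-235265) = -36308 + 235265 = 198957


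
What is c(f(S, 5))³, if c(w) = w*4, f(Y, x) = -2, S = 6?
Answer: -512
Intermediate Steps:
c(w) = 4*w
c(f(S, 5))³ = (4*(-2))³ = (-8)³ = -512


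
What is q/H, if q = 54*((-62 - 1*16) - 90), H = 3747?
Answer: -3024/1249 ≈ -2.4211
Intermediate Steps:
q = -9072 (q = 54*((-62 - 16) - 90) = 54*(-78 - 90) = 54*(-168) = -9072)
q/H = -9072/3747 = -9072*1/3747 = -3024/1249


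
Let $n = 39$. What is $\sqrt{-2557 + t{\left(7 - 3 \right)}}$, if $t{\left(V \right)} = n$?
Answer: $i \sqrt{2518} \approx 50.18 i$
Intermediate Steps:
$t{\left(V \right)} = 39$
$\sqrt{-2557 + t{\left(7 - 3 \right)}} = \sqrt{-2557 + 39} = \sqrt{-2518} = i \sqrt{2518}$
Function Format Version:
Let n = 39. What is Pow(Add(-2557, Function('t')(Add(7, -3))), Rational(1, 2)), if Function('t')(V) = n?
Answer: Mul(I, Pow(2518, Rational(1, 2))) ≈ Mul(50.180, I)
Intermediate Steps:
Function('t')(V) = 39
Pow(Add(-2557, Function('t')(Add(7, -3))), Rational(1, 2)) = Pow(Add(-2557, 39), Rational(1, 2)) = Pow(-2518, Rational(1, 2)) = Mul(I, Pow(2518, Rational(1, 2)))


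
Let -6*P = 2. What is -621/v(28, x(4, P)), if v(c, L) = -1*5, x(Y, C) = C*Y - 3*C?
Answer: 621/5 ≈ 124.20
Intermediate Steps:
P = -⅓ (P = -⅙*2 = -⅓ ≈ -0.33333)
x(Y, C) = -3*C + C*Y
v(c, L) = -5
-621/v(28, x(4, P)) = -621/(-5) = -621*(-⅕) = 621/5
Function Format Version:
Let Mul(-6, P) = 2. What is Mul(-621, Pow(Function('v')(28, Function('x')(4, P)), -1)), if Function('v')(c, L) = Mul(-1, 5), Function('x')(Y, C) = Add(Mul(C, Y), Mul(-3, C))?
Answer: Rational(621, 5) ≈ 124.20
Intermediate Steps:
P = Rational(-1, 3) (P = Mul(Rational(-1, 6), 2) = Rational(-1, 3) ≈ -0.33333)
Function('x')(Y, C) = Add(Mul(-3, C), Mul(C, Y))
Function('v')(c, L) = -5
Mul(-621, Pow(Function('v')(28, Function('x')(4, P)), -1)) = Mul(-621, Pow(-5, -1)) = Mul(-621, Rational(-1, 5)) = Rational(621, 5)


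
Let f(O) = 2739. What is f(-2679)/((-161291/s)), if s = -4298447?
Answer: 11773446333/161291 ≈ 72995.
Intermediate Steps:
f(-2679)/((-161291/s)) = 2739/((-161291/(-4298447))) = 2739/((-161291*(-1/4298447))) = 2739/(161291/4298447) = 2739*(4298447/161291) = 11773446333/161291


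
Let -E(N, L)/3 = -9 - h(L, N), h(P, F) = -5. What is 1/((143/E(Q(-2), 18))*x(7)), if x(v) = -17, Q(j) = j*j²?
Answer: -12/2431 ≈ -0.0049362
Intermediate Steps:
Q(j) = j³
E(N, L) = 12 (E(N, L) = -3*(-9 - 1*(-5)) = -3*(-9 + 5) = -3*(-4) = 12)
1/((143/E(Q(-2), 18))*x(7)) = 1/((143/12)*(-17)) = 1/(-2431/12) = -12/2431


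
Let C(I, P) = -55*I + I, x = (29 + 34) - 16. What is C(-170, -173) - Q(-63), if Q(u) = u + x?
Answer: 9196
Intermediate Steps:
x = 47 (x = 63 - 16 = 47)
Q(u) = 47 + u (Q(u) = u + 47 = 47 + u)
C(I, P) = -54*I
C(-170, -173) - Q(-63) = -54*(-170) - (47 - 63) = 9180 - 1*(-16) = 9180 + 16 = 9196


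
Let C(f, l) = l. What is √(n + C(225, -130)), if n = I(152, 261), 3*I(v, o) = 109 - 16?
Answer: 3*I*√11 ≈ 9.9499*I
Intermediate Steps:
I(v, o) = 31 (I(v, o) = (109 - 16)/3 = (⅓)*93 = 31)
n = 31
√(n + C(225, -130)) = √(31 - 130) = √(-99) = 3*I*√11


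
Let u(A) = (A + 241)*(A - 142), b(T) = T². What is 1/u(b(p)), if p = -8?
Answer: -1/23790 ≈ -4.2034e-5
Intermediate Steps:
u(A) = (-142 + A)*(241 + A) (u(A) = (241 + A)*(-142 + A) = (-142 + A)*(241 + A))
1/u(b(p)) = 1/(-34222 + ((-8)²)² + 99*(-8)²) = 1/(-34222 + 64² + 99*64) = 1/(-34222 + 4096 + 6336) = 1/(-23790) = -1/23790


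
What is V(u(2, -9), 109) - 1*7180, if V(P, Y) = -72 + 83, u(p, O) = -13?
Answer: -7169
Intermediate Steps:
V(P, Y) = 11
V(u(2, -9), 109) - 1*7180 = 11 - 1*7180 = 11 - 7180 = -7169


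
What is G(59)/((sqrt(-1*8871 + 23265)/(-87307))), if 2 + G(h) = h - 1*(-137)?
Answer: -8468779*sqrt(14394)/7197 ≈ -1.4118e+5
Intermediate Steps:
G(h) = 135 + h (G(h) = -2 + (h - 1*(-137)) = -2 + (h + 137) = -2 + (137 + h) = 135 + h)
G(59)/((sqrt(-1*8871 + 23265)/(-87307))) = (135 + 59)/((sqrt(-1*8871 + 23265)/(-87307))) = 194/((sqrt(-8871 + 23265)*(-1/87307))) = 194/((sqrt(14394)*(-1/87307))) = 194/((-sqrt(14394)/87307)) = 194*(-87307*sqrt(14394)/14394) = -8468779*sqrt(14394)/7197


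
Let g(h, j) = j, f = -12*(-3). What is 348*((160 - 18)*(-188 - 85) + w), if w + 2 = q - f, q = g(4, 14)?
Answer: -13498920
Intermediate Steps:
f = 36
q = 14
w = -24 (w = -2 + (14 - 1*36) = -2 + (14 - 36) = -2 - 22 = -24)
348*((160 - 18)*(-188 - 85) + w) = 348*((160 - 18)*(-188 - 85) - 24) = 348*(142*(-273) - 24) = 348*(-38766 - 24) = 348*(-38790) = -13498920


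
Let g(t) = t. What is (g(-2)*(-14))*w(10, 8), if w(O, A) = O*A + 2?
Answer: 2296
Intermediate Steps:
w(O, A) = 2 + A*O (w(O, A) = A*O + 2 = 2 + A*O)
(g(-2)*(-14))*w(10, 8) = (-2*(-14))*(2 + 8*10) = 28*(2 + 80) = 28*82 = 2296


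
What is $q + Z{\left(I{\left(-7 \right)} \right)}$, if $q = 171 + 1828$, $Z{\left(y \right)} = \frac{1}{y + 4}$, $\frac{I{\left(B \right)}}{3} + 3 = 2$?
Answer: $2000$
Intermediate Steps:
$I{\left(B \right)} = -3$ ($I{\left(B \right)} = -9 + 3 \cdot 2 = -9 + 6 = -3$)
$Z{\left(y \right)} = \frac{1}{4 + y}$
$q = 1999$
$q + Z{\left(I{\left(-7 \right)} \right)} = 1999 + \frac{1}{4 - 3} = 1999 + 1^{-1} = 1999 + 1 = 2000$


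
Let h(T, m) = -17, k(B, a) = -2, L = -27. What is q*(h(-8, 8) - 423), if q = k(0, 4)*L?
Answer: -23760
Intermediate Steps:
q = 54 (q = -2*(-27) = 54)
q*(h(-8, 8) - 423) = 54*(-17 - 423) = 54*(-440) = -23760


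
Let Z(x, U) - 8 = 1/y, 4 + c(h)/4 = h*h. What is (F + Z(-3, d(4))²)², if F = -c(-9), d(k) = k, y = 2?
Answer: 889249/16 ≈ 55578.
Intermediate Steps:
c(h) = -16 + 4*h² (c(h) = -16 + 4*(h*h) = -16 + 4*h²)
Z(x, U) = 17/2 (Z(x, U) = 8 + 1/2 = 8 + ½ = 17/2)
F = -308 (F = -(-16 + 4*(-9)²) = -(-16 + 4*81) = -(-16 + 324) = -1*308 = -308)
(F + Z(-3, d(4))²)² = (-308 + (17/2)²)² = (-308 + 289/4)² = (-943/4)² = 889249/16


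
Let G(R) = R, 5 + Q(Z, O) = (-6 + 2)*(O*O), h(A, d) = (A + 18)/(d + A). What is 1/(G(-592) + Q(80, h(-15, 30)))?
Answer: -25/14929 ≈ -0.0016746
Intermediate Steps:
h(A, d) = (18 + A)/(A + d)
Q(Z, O) = -5 - 4*O² (Q(Z, O) = -5 + (-6 + 2)*(O*O) = -5 - 4*O²)
1/(G(-592) + Q(80, h(-15, 30))) = 1/(-592 + (-5 - 4*(18 - 15)²/(-15 + 30)²)) = 1/(-592 + (-5 - 4*(3/15)²)) = 1/(-592 + (-5 - 4*((1/15)*3)²)) = 1/(-592 + (-5 - 4*(⅕)²)) = 1/(-592 + (-5 - 4*1/25)) = 1/(-592 + (-5 - 4/25)) = 1/(-592 - 129/25) = 1/(-14929/25) = -25/14929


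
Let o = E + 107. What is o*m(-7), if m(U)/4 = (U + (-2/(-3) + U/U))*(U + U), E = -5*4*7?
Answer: -9856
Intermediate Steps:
E = -140 (E = -20*7 = -140)
m(U) = 8*U*(5/3 + U) (m(U) = 4*((U + (-2/(-3) + U/U))*(U + U)) = 4*((U + (-2*(-⅓) + 1))*(2*U)) = 4*((U + (⅔ + 1))*(2*U)) = 4*((U + 5/3)*(2*U)) = 4*((5/3 + U)*(2*U)) = 4*(2*U*(5/3 + U)) = 8*U*(5/3 + U))
o = -33 (o = -140 + 107 = -33)
o*m(-7) = -88*(-7)*(5 + 3*(-7)) = -88*(-7)*(5 - 21) = -88*(-7)*(-16) = -33*896/3 = -9856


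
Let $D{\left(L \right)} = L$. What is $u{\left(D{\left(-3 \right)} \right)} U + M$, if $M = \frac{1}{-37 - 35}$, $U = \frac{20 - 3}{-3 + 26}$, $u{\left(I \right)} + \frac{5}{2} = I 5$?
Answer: $- \frac{21443}{1656} \approx -12.949$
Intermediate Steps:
$u{\left(I \right)} = - \frac{5}{2} + 5 I$ ($u{\left(I \right)} = - \frac{5}{2} + I 5 = - \frac{5}{2} + 5 I$)
$U = \frac{17}{23} \approx 0.73913$
$M = - \frac{1}{72}$ ($M = \frac{1}{-72} = - \frac{1}{72} \approx -0.013889$)
$u{\left(D{\left(-3 \right)} \right)} U + M = \left(- \frac{5}{2} + 5 \left(-3\right)\right) \frac{17}{23} - \frac{1}{72} = \left(- \frac{5}{2} - 15\right) \frac{17}{23} - \frac{1}{72} = \left(- \frac{35}{2}\right) \frac{17}{23} - \frac{1}{72} = - \frac{595}{46} - \frac{1}{72} = - \frac{21443}{1656}$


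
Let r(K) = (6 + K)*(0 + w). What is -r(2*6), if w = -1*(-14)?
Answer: -252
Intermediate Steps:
w = 14
r(K) = 84 + 14*K (r(K) = (6 + K)*(0 + 14) = (6 + K)*14 = 84 + 14*K)
-r(2*6) = -(84 + 14*(2*6)) = -(84 + 14*12) = -(84 + 168) = -1*252 = -252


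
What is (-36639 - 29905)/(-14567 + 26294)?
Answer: -66544/11727 ≈ -5.6744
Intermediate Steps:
(-36639 - 29905)/(-14567 + 26294) = -66544/11727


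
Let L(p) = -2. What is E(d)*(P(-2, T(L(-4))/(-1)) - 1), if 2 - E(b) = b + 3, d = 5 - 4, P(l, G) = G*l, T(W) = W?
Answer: 10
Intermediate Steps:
d = 1
E(b) = -1 - b (E(b) = 2 - (b + 3) = 2 - (3 + b) = 2 + (-3 - b) = -1 - b)
E(d)*(P(-2, T(L(-4))/(-1)) - 1) = (-1 - 1*1)*(-2/(-1)*(-2) - 1) = (-1 - 1)*(-2*(-1)*(-2) - 1) = -2*(2*(-2) - 1) = -2*(-4 - 1) = -2*(-5) = 10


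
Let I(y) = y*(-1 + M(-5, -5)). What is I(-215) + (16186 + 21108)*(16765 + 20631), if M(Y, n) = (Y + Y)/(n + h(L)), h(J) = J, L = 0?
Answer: 1394646209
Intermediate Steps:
M(Y, n) = 2*Y/n (M(Y, n) = (Y + Y)/(n + 0) = (2*Y)/n = 2*Y/n)
I(y) = y (I(y) = y*(-1 + 2*(-5)/(-5)) = y*(-1 + 2*(-5)*(-1/5)) = y*(-1 + 2) = y*1 = y)
I(-215) + (16186 + 21108)*(16765 + 20631) = -215 + (16186 + 21108)*(16765 + 20631) = -215 + 37294*37396 = -215 + 1394646424 = 1394646209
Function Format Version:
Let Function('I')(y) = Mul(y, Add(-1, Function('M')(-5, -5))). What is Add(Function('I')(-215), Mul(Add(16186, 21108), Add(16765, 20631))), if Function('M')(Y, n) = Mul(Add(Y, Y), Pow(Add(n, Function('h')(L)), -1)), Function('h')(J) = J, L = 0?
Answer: 1394646209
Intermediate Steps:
Function('M')(Y, n) = Mul(2, Y, Pow(n, -1)) (Function('M')(Y, n) = Mul(Add(Y, Y), Pow(Add(n, 0), -1)) = Mul(Mul(2, Y), Pow(n, -1)) = Mul(2, Y, Pow(n, -1)))
Function('I')(y) = y (Function('I')(y) = Mul(y, Add(-1, Mul(2, -5, Pow(-5, -1)))) = Mul(y, Add(-1, Mul(2, -5, Rational(-1, 5)))) = Mul(y, Add(-1, 2)) = Mul(y, 1) = y)
Add(Function('I')(-215), Mul(Add(16186, 21108), Add(16765, 20631))) = Add(-215, Mul(Add(16186, 21108), Add(16765, 20631))) = Add(-215, Mul(37294, 37396)) = Add(-215, 1394646424) = 1394646209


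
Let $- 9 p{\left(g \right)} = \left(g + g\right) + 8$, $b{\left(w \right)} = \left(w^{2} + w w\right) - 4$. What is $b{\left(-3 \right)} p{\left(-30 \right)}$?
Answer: $\frac{728}{9} \approx 80.889$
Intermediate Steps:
$b{\left(w \right)} = -4 + 2 w^{2}$ ($b{\left(w \right)} = \left(w^{2} + w^{2}\right) - 4 = 2 w^{2} - 4 = -4 + 2 w^{2}$)
$p{\left(g \right)} = - \frac{8}{9} - \frac{2 g}{9}$ ($p{\left(g \right)} = - \frac{\left(g + g\right) + 8}{9} = - \frac{2 g + 8}{9} = - \frac{8 + 2 g}{9} = - \frac{8}{9} - \frac{2 g}{9}$)
$b{\left(-3 \right)} p{\left(-30 \right)} = \left(-4 + 2 \left(-3\right)^{2}\right) \left(- \frac{8}{9} - - \frac{20}{3}\right) = \left(-4 + 2 \cdot 9\right) \left(- \frac{8}{9} + \frac{20}{3}\right) = \left(-4 + 18\right) \frac{52}{9} = 14 \cdot \frac{52}{9} = \frac{728}{9}$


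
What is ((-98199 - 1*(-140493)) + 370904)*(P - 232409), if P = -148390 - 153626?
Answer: -220823341150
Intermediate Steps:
P = -302016
((-98199 - 1*(-140493)) + 370904)*(P - 232409) = ((-98199 - 1*(-140493)) + 370904)*(-302016 - 232409) = ((-98199 + 140493) + 370904)*(-534425) = (42294 + 370904)*(-534425) = 413198*(-534425) = -220823341150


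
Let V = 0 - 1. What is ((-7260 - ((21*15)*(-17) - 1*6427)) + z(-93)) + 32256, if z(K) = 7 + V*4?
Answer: 36781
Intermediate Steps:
V = -1
z(K) = 3 (z(K) = 7 - 1*4 = 7 - 4 = 3)
((-7260 - ((21*15)*(-17) - 1*6427)) + z(-93)) + 32256 = ((-7260 - ((21*15)*(-17) - 1*6427)) + 3) + 32256 = ((-7260 - (315*(-17) - 6427)) + 3) + 32256 = ((-7260 - (-5355 - 6427)) + 3) + 32256 = ((-7260 - 1*(-11782)) + 3) + 32256 = ((-7260 + 11782) + 3) + 32256 = (4522 + 3) + 32256 = 4525 + 32256 = 36781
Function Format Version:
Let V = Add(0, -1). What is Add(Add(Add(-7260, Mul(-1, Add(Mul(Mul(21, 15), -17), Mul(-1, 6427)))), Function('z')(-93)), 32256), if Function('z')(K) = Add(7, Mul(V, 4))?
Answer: 36781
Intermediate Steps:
V = -1
Function('z')(K) = 3 (Function('z')(K) = Add(7, Mul(-1, 4)) = Add(7, -4) = 3)
Add(Add(Add(-7260, Mul(-1, Add(Mul(Mul(21, 15), -17), Mul(-1, 6427)))), Function('z')(-93)), 32256) = Add(Add(Add(-7260, Mul(-1, Add(Mul(Mul(21, 15), -17), Mul(-1, 6427)))), 3), 32256) = Add(Add(Add(-7260, Mul(-1, Add(Mul(315, -17), -6427))), 3), 32256) = Add(Add(Add(-7260, Mul(-1, Add(-5355, -6427))), 3), 32256) = Add(Add(Add(-7260, Mul(-1, -11782)), 3), 32256) = Add(Add(Add(-7260, 11782), 3), 32256) = Add(Add(4522, 3), 32256) = Add(4525, 32256) = 36781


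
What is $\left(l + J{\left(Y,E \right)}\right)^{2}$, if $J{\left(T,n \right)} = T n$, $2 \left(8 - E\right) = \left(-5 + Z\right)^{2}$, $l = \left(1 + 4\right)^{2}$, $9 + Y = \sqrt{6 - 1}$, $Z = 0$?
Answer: $\frac{8783}{2} - \frac{1179 \sqrt{5}}{2} \approx 3073.3$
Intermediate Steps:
$Y = -9 + \sqrt{5}$ ($Y = -9 + \sqrt{6 - 1} = -9 + \sqrt{5} \approx -6.7639$)
$l = 25$ ($l = 5^{2} = 25$)
$E = - \frac{9}{2}$ ($E = 8 - \frac{\left(-5 + 0\right)^{2}}{2} = 8 - \frac{\left(-5\right)^{2}}{2} = 8 - \frac{25}{2} = - \frac{9}{2} \approx -4.5$)
$\left(l + J{\left(Y,E \right)}\right)^{2} = \left(25 + \left(-9 + \sqrt{5}\right) \left(- \frac{9}{2}\right)\right)^{2} = \left(25 + \left(\frac{81}{2} - \frac{9 \sqrt{5}}{2}\right)\right)^{2} = \left(\frac{131}{2} - \frac{9 \sqrt{5}}{2}\right)^{2}$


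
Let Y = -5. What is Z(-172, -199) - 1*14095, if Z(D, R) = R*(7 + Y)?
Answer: -14493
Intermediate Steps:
Z(D, R) = 2*R (Z(D, R) = R*(7 - 5) = R*2 = 2*R)
Z(-172, -199) - 1*14095 = 2*(-199) - 1*14095 = -398 - 14095 = -14493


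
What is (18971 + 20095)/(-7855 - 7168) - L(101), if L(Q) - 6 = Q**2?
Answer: -153378827/15023 ≈ -10210.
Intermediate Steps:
L(Q) = 6 + Q**2
(18971 + 20095)/(-7855 - 7168) - L(101) = (18971 + 20095)/(-7855 - 7168) - (6 + 101**2) = 39066/(-15023) - (6 + 10201) = 39066*(-1/15023) - 1*10207 = -39066/15023 - 10207 = -153378827/15023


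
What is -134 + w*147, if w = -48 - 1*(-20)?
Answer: -4250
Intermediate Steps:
w = -28 (w = -48 + 20 = -28)
-134 + w*147 = -134 - 28*147 = -134 - 4116 = -4250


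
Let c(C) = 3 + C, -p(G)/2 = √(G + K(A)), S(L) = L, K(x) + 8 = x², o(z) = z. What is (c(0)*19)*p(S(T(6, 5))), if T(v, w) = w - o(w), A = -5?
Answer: -114*√17 ≈ -470.03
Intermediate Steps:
T(v, w) = 0 (T(v, w) = w - w = 0)
K(x) = -8 + x²
p(G) = -2*√(17 + G) (p(G) = -2*√(G + (-8 + (-5)²)) = -2*√(G + (-8 + 25)) = -2*√(G + 17) = -2*√(17 + G))
(c(0)*19)*p(S(T(6, 5))) = ((3 + 0)*19)*(-2*√(17 + 0)) = (3*19)*(-2*√17) = 57*(-2*√17) = -114*√17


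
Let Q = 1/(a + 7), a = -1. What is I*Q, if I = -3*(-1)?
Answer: 1/2 ≈ 0.50000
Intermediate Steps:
Q = 1/6 (Q = 1/(-1 + 7) = 1/6 ≈ 0.16667)
I = 3
I*Q = 3*(1/6) = 1/2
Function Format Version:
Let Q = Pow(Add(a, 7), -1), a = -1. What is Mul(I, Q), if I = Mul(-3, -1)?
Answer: Rational(1, 2) ≈ 0.50000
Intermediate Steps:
Q = Rational(1, 6) (Q = Pow(Add(-1, 7), -1) = Pow(6, -1) = Rational(1, 6) ≈ 0.16667)
I = 3
Mul(I, Q) = Mul(3, Rational(1, 6)) = Rational(1, 2)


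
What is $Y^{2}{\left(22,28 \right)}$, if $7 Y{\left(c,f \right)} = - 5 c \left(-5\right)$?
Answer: $\frac{302500}{49} \approx 6173.5$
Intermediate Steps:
$Y{\left(c,f \right)} = \frac{25 c}{7}$ ($Y{\left(c,f \right)} = \frac{- 5 c \left(-5\right)}{7} = \frac{25 c}{7}$)
$Y^{2}{\left(22,28 \right)} = \left(\frac{25}{7} \cdot 22\right)^{2} = \left(\frac{550}{7}\right)^{2} = \frac{302500}{49}$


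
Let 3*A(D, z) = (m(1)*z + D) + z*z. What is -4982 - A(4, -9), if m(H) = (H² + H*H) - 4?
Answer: -15049/3 ≈ -5016.3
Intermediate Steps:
m(H) = -4 + 2*H² (m(H) = (H² + H²) - 4 = 2*H² - 4 = -4 + 2*H²)
A(D, z) = -2*z/3 + D/3 + z²/3 (A(D, z) = (((-4 + 2*1²)*z + D) + z*z)/3 = (((-4 + 2*1)*z + D) + z²)/3 = (((-4 + 2)*z + D) + z²)/3 = ((-2*z + D) + z²)/3 = ((D - 2*z) + z²)/3 = (D + z² - 2*z)/3 = -2*z/3 + D/3 + z²/3)
-4982 - A(4, -9) = -4982 - (-⅔*(-9) + (⅓)*4 + (⅓)*(-9)²) = -4982 - (6 + 4/3 + (⅓)*81) = -4982 - (6 + 4/3 + 27) = -4982 - 1*103/3 = -4982 - 103/3 = -15049/3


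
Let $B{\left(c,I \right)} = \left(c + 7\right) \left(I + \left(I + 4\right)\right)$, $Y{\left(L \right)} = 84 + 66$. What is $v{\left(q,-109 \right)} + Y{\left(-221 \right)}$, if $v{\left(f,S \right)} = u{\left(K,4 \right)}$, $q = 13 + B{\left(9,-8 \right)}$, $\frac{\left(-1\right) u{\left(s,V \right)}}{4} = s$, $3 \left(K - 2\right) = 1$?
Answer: $\frac{422}{3} \approx 140.67$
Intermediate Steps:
$K = \frac{7}{3}$ ($K = 2 + \frac{1}{3} \cdot 1 = 2 + \frac{1}{3} = \frac{7}{3} \approx 2.3333$)
$u{\left(s,V \right)} = - 4 s$
$Y{\left(L \right)} = 150$
$B{\left(c,I \right)} = \left(4 + 2 I\right) \left(7 + c\right)$ ($B{\left(c,I \right)} = \left(7 + c\right) \left(I + \left(4 + I\right)\right) = \left(7 + c\right) \left(4 + 2 I\right) = \left(4 + 2 I\right) \left(7 + c\right)$)
$q = -179$ ($q = 13 + \left(28 + 4 \cdot 9 + 14 \left(-8\right) + 2 \left(-8\right) 9\right) = 13 + \left(28 + 36 - 112 - 144\right) = 13 - 192 = -179$)
$v{\left(f,S \right)} = - \frac{28}{3}$ ($v{\left(f,S \right)} = \left(-4\right) \frac{7}{3} = - \frac{28}{3}$)
$v{\left(q,-109 \right)} + Y{\left(-221 \right)} = - \frac{28}{3} + 150 = \frac{422}{3}$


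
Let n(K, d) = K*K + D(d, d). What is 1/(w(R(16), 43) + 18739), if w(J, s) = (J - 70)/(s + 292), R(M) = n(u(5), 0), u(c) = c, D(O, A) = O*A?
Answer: 67/1255504 ≈ 5.3365e-5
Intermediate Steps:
D(O, A) = A*O
n(K, d) = K² + d² (n(K, d) = K*K + d*d = K² + d²)
R(M) = 25 (R(M) = 5² + 0² = 25 + 0 = 25)
w(J, s) = (-70 + J)/(292 + s)
1/(w(R(16), 43) + 18739) = 1/((-70 + 25)/(292 + 43) + 18739) = 1/(-45/335 + 18739) = 1/((1/335)*(-45) + 18739) = 1/(-9/67 + 18739) = 1/(1255504/67) = 67/1255504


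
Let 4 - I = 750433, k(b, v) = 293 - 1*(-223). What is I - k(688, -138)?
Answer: -750945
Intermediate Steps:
k(b, v) = 516 (k(b, v) = 293 + 223 = 516)
I = -750429 (I = 4 - 1*750433 = 4 - 750433 = -750429)
I - k(688, -138) = -750429 - 1*516 = -750429 - 516 = -750945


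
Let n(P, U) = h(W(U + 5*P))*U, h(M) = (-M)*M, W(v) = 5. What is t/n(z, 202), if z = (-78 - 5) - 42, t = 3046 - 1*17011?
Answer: 2793/1010 ≈ 2.7653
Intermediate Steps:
t = -13965 (t = 3046 - 17011 = -13965)
z = -125 (z = -83 - 42 = -125)
h(M) = -M²
n(P, U) = -25*U (n(P, U) = (-1*5²)*U = (-1*25)*U = -25*U)
t/n(z, 202) = -13965/((-25*202)) = -13965/(-5050) = -13965*(-1/5050) = 2793/1010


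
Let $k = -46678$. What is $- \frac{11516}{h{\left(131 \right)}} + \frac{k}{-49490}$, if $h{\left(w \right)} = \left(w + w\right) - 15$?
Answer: $- \frac{279198687}{6112015} \approx -45.68$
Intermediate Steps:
$h{\left(w \right)} = -15 + 2 w$ ($h{\left(w \right)} = 2 w - 15 = -15 + 2 w$)
$- \frac{11516}{h{\left(131 \right)}} + \frac{k}{-49490} = - \frac{11516}{-15 + 2 \cdot 131} - \frac{46678}{-49490} = - \frac{11516}{-15 + 262} - - \frac{23339}{24745} = - \frac{11516}{247} + \frac{23339}{24745} = - \frac{279198687}{6112015}$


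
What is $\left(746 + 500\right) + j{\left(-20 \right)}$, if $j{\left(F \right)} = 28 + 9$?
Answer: $1283$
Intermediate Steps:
$j{\left(F \right)} = 37$
$\left(746 + 500\right) + j{\left(-20 \right)} = \left(746 + 500\right) + 37 = 1246 + 37 = 1283$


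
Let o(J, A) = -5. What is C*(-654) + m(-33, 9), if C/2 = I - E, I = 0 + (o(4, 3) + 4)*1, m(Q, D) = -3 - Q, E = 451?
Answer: 591246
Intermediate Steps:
I = -1 (I = 0 + (-5 + 4)*1 = 0 - 1*1 = 0 - 1 = -1)
C = -904 (C = 2*(-1 - 1*451) = 2*(-1 - 451) = 2*(-452) = -904)
C*(-654) + m(-33, 9) = -904*(-654) + (-3 - 1*(-33)) = 591216 + (-3 + 33) = 591216 + 30 = 591246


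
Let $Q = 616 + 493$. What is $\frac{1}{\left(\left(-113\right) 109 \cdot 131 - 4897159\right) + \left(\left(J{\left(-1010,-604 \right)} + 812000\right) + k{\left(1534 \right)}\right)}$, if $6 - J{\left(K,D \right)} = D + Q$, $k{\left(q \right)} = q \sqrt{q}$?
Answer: $- \frac{5699185}{32477099922921} - \frac{1534 \sqrt{1534}}{32477099922921} \approx -1.7733 \cdot 10^{-7}$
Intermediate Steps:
$Q = 1109$
$k{\left(q \right)} = q^{\frac{3}{2}}$
$J{\left(K,D \right)} = -1103 - D$ ($J{\left(K,D \right)} = 6 - \left(D + 1109\right) = 6 - \left(1109 + D\right) = -1103 - D$)
$\frac{1}{\left(\left(-113\right) 109 \cdot 131 - 4897159\right) + \left(\left(J{\left(-1010,-604 \right)} + 812000\right) + k{\left(1534 \right)}\right)} = \frac{1}{\left(\left(-113\right) 109 \cdot 131 - 4897159\right) + \left(\left(\left(-1103 - -604\right) + 812000\right) + 1534^{\frac{3}{2}}\right)} = \frac{1}{\left(\left(-12317\right) 131 - 4897159\right) + \left(\left(\left(-1103 + 604\right) + 812000\right) + 1534 \sqrt{1534}\right)} = \frac{1}{\left(-1613527 - 4897159\right) + \left(\left(-499 + 812000\right) + 1534 \sqrt{1534}\right)} = \frac{1}{-6510686 + \left(811501 + 1534 \sqrt{1534}\right)} = \frac{1}{-5699185 + 1534 \sqrt{1534}}$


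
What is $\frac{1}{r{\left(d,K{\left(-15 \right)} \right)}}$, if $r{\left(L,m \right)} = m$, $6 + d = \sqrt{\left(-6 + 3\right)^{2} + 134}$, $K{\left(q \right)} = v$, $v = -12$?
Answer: $- \frac{1}{12} \approx -0.083333$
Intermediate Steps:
$K{\left(q \right)} = -12$
$d = -6 + \sqrt{143}$ ($d = -6 + \sqrt{\left(-6 + 3\right)^{2} + 134} = -6 + \sqrt{\left(-3\right)^{2} + 134} = -6 + \sqrt{9 + 134} = -6 + \sqrt{143} \approx 5.9583$)
$\frac{1}{r{\left(d,K{\left(-15 \right)} \right)}} = \frac{1}{-12} = - \frac{1}{12}$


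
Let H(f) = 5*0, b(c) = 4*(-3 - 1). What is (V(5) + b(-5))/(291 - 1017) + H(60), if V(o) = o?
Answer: 1/66 ≈ 0.015152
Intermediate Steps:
b(c) = -16 (b(c) = 4*(-4) = -16)
H(f) = 0
(V(5) + b(-5))/(291 - 1017) + H(60) = (5 - 16)/(291 - 1017) + 0 = -11/(-726) + 0 = -11*(-1/726) + 0 = 1/66 + 0 = 1/66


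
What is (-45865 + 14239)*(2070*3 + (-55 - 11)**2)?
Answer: -334160316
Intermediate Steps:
(-45865 + 14239)*(2070*3 + (-55 - 11)**2) = -31626*(6210 + (-66)**2) = -31626*(6210 + 4356) = -31626*10566 = -334160316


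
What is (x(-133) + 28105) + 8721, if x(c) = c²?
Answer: 54515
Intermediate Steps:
(x(-133) + 28105) + 8721 = ((-133)² + 28105) + 8721 = (17689 + 28105) + 8721 = 45794 + 8721 = 54515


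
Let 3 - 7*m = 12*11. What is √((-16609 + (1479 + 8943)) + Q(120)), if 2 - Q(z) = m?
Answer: I*√302162/7 ≈ 78.527*I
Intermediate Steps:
m = -129/7 (m = 3/7 - 12*11/7 = 3/7 - ⅐*132 = 3/7 - 132/7 = -129/7 ≈ -18.429)
Q(z) = 143/7 (Q(z) = 2 - 1*(-129/7) = 2 + 129/7 = 143/7)
√((-16609 + (1479 + 8943)) + Q(120)) = √((-16609 + (1479 + 8943)) + 143/7) = √((-16609 + 10422) + 143/7) = √(-6187 + 143/7) = √(-43166/7) = I*√302162/7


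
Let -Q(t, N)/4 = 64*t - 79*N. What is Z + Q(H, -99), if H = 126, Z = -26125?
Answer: -89665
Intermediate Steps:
Q(t, N) = -256*t + 316*N (Q(t, N) = -4*(64*t - 79*N) = -4*(-79*N + 64*t) = -256*t + 316*N)
Z + Q(H, -99) = -26125 + (-256*126 + 316*(-99)) = -26125 + (-32256 - 31284) = -26125 - 63540 = -89665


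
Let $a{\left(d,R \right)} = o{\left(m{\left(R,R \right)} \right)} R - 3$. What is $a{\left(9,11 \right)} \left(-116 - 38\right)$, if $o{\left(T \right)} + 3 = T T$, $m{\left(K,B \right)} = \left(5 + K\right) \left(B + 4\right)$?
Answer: $-97568856$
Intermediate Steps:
$m{\left(K,B \right)} = \left(4 + B\right) \left(5 + K\right)$ ($m{\left(K,B \right)} = \left(5 + K\right) \left(4 + B\right) = \left(4 + B\right) \left(5 + K\right)$)
$o{\left(T \right)} = -3 + T^{2}$ ($o{\left(T \right)} = -3 + T T = -3 + T^{2}$)
$a{\left(d,R \right)} = -3 + R \left(-3 + \left(20 + R^{2} + 9 R\right)^{2}\right)$ ($a{\left(d,R \right)} = \left(-3 + \left(20 + 4 R + 5 R + R R\right)^{2}\right) R - 3 = \left(-3 + \left(20 + 4 R + 5 R + R^{2}\right)^{2}\right) R - 3 = \left(-3 + \left(20 + R^{2} + 9 R\right)^{2}\right) R - 3 = R \left(-3 + \left(20 + R^{2} + 9 R\right)^{2}\right) - 3 = -3 + R \left(-3 + \left(20 + R^{2} + 9 R\right)^{2}\right)$)
$a{\left(9,11 \right)} \left(-116 - 38\right) = \left(-3 + 11 \left(-3 + \left(20 + 11^{2} + 9 \cdot 11\right)^{2}\right)\right) \left(-116 - 38\right) = \left(-3 + 11 \left(-3 + \left(20 + 121 + 99\right)^{2}\right)\right) \left(-154\right) = \left(-3 + 11 \left(-3 + 240^{2}\right)\right) \left(-154\right) = \left(-3 + 11 \left(-3 + 57600\right)\right) \left(-154\right) = \left(-3 + 11 \cdot 57597\right) \left(-154\right) = \left(-3 + 633567\right) \left(-154\right) = 633564 \left(-154\right) = -97568856$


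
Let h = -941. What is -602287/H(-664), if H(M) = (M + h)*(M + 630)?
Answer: -602287/54570 ≈ -11.037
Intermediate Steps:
H(M) = (-941 + M)*(630 + M) (H(M) = (M - 941)*(M + 630) = (-941 + M)*(630 + M))
-602287/H(-664) = -602287/(-592830 + (-664)² - 311*(-664)) = -602287/(-592830 + 440896 + 206504) = -602287/54570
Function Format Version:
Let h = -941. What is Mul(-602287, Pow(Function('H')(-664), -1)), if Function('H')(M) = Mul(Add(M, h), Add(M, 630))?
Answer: Rational(-602287, 54570) ≈ -11.037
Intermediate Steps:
Function('H')(M) = Mul(Add(-941, M), Add(630, M)) (Function('H')(M) = Mul(Add(M, -941), Add(M, 630)) = Mul(Add(-941, M), Add(630, M)))
Mul(-602287, Pow(Function('H')(-664), -1)) = Mul(-602287, Pow(Add(-592830, Pow(-664, 2), Mul(-311, -664)), -1)) = Mul(-602287, Pow(Add(-592830, 440896, 206504), -1)) = Mul(-602287, Pow(54570, -1)) = Mul(-602287, Rational(1, 54570)) = Rational(-602287, 54570)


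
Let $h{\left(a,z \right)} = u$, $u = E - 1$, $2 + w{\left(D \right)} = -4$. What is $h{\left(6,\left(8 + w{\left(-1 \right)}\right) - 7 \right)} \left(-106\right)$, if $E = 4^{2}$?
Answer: $-1590$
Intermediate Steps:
$E = 16$
$w{\left(D \right)} = -6$ ($w{\left(D \right)} = -2 - 4 = -6$)
$u = 15$ ($u = 16 - 1 = 15$)
$h{\left(a,z \right)} = 15$
$h{\left(6,\left(8 + w{\left(-1 \right)}\right) - 7 \right)} \left(-106\right) = 15 \left(-106\right) = -1590$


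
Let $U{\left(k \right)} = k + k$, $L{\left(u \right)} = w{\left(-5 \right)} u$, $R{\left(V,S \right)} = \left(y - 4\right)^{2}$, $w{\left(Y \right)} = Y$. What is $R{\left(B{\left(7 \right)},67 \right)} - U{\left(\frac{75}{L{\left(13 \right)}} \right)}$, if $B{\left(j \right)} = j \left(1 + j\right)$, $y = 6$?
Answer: $\frac{82}{13} \approx 6.3077$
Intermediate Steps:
$R{\left(V,S \right)} = 4$ ($R{\left(V,S \right)} = \left(6 - 4\right)^{2} = 2^{2} = 4$)
$L{\left(u \right)} = - 5 u$
$U{\left(k \right)} = 2 k$
$R{\left(B{\left(7 \right)},67 \right)} - U{\left(\frac{75}{L{\left(13 \right)}} \right)} = 4 - 2 \frac{75}{\left(-5\right) 13} = 4 - 2 \frac{75}{-65} = 4 - 2 \cdot 75 \left(- \frac{1}{65}\right) = 4 - 2 \left(- \frac{15}{13}\right) = 4 - - \frac{30}{13} = 4 + \frac{30}{13} = \frac{82}{13}$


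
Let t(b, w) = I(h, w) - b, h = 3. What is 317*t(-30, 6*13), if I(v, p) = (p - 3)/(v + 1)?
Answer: 61815/4 ≈ 15454.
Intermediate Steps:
I(v, p) = (-3 + p)/(1 + v)
t(b, w) = -¾ - b + w/4 (t(b, w) = (-3 + w)/(1 + 3) - b = (-3 + w)/4 - b = (-¾ + w/4) - b = -¾ - b + w/4)
317*t(-30, 6*13) = 317*(-¾ - 1*(-30) + (6*13)/4) = 317*(-¾ + 30 + (¼)*78) = 317*(-¾ + 30 + 39/2) = 317*(195/4) = 61815/4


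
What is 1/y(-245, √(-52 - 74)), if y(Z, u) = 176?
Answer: 1/176 ≈ 0.0056818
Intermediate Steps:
1/y(-245, √(-52 - 74)) = 1/176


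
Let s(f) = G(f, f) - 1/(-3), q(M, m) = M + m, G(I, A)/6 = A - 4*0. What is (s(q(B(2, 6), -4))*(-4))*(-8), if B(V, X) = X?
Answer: 1184/3 ≈ 394.67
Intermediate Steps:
G(I, A) = 6*A (G(I, A) = 6*(A - 4*0) = 6*(A + 0) = 6*A)
s(f) = ⅓ + 6*f (s(f) = 6*f - 1/(-3) = 6*f - 1*(-⅓) = 6*f + ⅓ = ⅓ + 6*f)
(s(q(B(2, 6), -4))*(-4))*(-8) = ((⅓ + 6*(6 - 4))*(-4))*(-8) = ((⅓ + 6*2)*(-4))*(-8) = ((⅓ + 12)*(-4))*(-8) = ((37/3)*(-4))*(-8) = -148/3*(-8) = 1184/3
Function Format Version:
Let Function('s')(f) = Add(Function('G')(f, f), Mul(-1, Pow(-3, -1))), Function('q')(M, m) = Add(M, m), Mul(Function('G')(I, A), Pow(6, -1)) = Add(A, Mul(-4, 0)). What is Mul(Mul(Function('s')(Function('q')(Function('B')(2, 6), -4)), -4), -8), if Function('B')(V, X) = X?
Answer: Rational(1184, 3) ≈ 394.67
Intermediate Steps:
Function('G')(I, A) = Mul(6, A) (Function('G')(I, A) = Mul(6, Add(A, Mul(-4, 0))) = Mul(6, Add(A, 0)) = Mul(6, A))
Function('s')(f) = Add(Rational(1, 3), Mul(6, f)) (Function('s')(f) = Add(Mul(6, f), Mul(-1, Pow(-3, -1))) = Add(Mul(6, f), Mul(-1, Rational(-1, 3))) = Add(Mul(6, f), Rational(1, 3)) = Add(Rational(1, 3), Mul(6, f)))
Mul(Mul(Function('s')(Function('q')(Function('B')(2, 6), -4)), -4), -8) = Mul(Mul(Add(Rational(1, 3), Mul(6, Add(6, -4))), -4), -8) = Mul(Mul(Add(Rational(1, 3), Mul(6, 2)), -4), -8) = Mul(Mul(Add(Rational(1, 3), 12), -4), -8) = Mul(Mul(Rational(37, 3), -4), -8) = Mul(Rational(-148, 3), -8) = Rational(1184, 3)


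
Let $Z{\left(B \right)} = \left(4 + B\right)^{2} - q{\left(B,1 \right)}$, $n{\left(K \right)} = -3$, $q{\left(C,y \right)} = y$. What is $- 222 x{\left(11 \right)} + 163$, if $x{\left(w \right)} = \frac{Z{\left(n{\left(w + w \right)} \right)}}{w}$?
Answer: $163$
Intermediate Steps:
$Z{\left(B \right)} = -1 + \left(4 + B\right)^{2}$ ($Z{\left(B \right)} = \left(4 + B\right)^{2} - 1 = -1 + \left(4 + B\right)^{2}$)
$x{\left(w \right)} = 0$ ($x{\left(w \right)} = \frac{-1 + \left(4 - 3\right)^{2}}{w} = \frac{-1 + 1^{2}}{w} = \frac{-1 + 1}{w} = \frac{0}{w} = 0$)
$- 222 x{\left(11 \right)} + 163 = \left(-222\right) 0 + 163 = 0 + 163 = 163$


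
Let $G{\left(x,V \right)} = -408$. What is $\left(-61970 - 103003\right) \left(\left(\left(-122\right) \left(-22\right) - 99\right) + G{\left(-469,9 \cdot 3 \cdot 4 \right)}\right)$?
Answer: $-359146221$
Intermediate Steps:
$\left(-61970 - 103003\right) \left(\left(\left(-122\right) \left(-22\right) - 99\right) + G{\left(-469,9 \cdot 3 \cdot 4 \right)}\right) = \left(-61970 - 103003\right) \left(\left(\left(-122\right) \left(-22\right) - 99\right) - 408\right) = - 164973 \left(\left(2684 - 99\right) - 408\right) = - 164973 \left(2585 - 408\right) = \left(-164973\right) 2177 = -359146221$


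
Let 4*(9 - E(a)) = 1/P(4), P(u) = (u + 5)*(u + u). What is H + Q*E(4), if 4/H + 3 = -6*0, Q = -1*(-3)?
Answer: 821/32 ≈ 25.656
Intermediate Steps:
Q = 3
P(u) = 2*u*(5 + u) (P(u) = (5 + u)*(2*u) = 2*u*(5 + u))
H = -4/3 (H = 4/(-3 - 6*0) = 4/(-3 + 0) = 4/(-3) = 4*(-⅓) = -4/3 ≈ -1.3333)
E(a) = 2591/288 (E(a) = 9 - 1/(8*(5 + 4))/4 = 9 - 1/(4*(2*4*9)) = 9 - ¼/72 = 9 - ¼*1/72 = 9 - 1/288 = 2591/288)
H + Q*E(4) = -4/3 + 3*(2591/288) = -4/3 + 2591/96 = 821/32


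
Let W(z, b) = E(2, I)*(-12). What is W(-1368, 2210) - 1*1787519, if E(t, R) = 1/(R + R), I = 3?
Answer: -1787521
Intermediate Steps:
E(t, R) = 1/(2*R)
W(z, b) = -2 (W(z, b) = ((½)/3)*(-12) = ((½)*(⅓))*(-12) = (⅙)*(-12) = -2)
W(-1368, 2210) - 1*1787519 = -2 - 1*1787519 = -2 - 1787519 = -1787521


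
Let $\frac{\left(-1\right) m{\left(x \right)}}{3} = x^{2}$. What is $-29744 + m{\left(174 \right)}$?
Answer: $-120572$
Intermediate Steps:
$m{\left(x \right)} = - 3 x^{2}$
$-29744 + m{\left(174 \right)} = -29744 - 3 \cdot 174^{2} = -29744 - 90828 = -120572$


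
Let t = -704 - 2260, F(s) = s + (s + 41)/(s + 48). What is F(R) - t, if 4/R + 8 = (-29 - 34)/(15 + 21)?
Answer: 214578217/72384 ≈ 2964.4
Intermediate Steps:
R = -16/39 (R = 4/(-8 + (-29 - 34)/(15 + 21)) = 4/(-8 - 63/36) = 4/(-8 - 63*1/36) = 4/(-8 - 7/4) = 4/(-39/4) = 4*(-4/39) = -16/39 ≈ -0.41026)
F(s) = s + (41 + s)/(48 + s)
t = -2964
F(R) - t = (41 + (-16/39)² + 49*(-16/39))/(48 - 16/39) - 1*(-2964) = (41 + 256/1521 - 784/39)/(1856/39) + 2964 = (39/1856)*(32041/1521) + 2964 = 32041/72384 + 2964 = 214578217/72384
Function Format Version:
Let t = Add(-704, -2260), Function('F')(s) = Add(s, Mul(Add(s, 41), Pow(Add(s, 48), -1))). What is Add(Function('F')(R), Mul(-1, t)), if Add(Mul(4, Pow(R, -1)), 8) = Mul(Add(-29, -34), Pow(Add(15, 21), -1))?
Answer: Rational(214578217, 72384) ≈ 2964.4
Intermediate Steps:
R = Rational(-16, 39) (R = Mul(4, Pow(Add(-8, Mul(Add(-29, -34), Pow(Add(15, 21), -1))), -1)) = Mul(4, Pow(Add(-8, Mul(-63, Pow(36, -1))), -1)) = Mul(4, Pow(Add(-8, Mul(-63, Rational(1, 36))), -1)) = Mul(4, Pow(Add(-8, Rational(-7, 4)), -1)) = Mul(4, Pow(Rational(-39, 4), -1)) = Mul(4, Rational(-4, 39)) = Rational(-16, 39) ≈ -0.41026)
Function('F')(s) = Add(s, Mul(Pow(Add(48, s), -1), Add(41, s))) (Function('F')(s) = Add(s, Mul(Add(41, s), Pow(Add(48, s), -1))) = Add(s, Mul(Pow(Add(48, s), -1), Add(41, s))))
t = -2964
Add(Function('F')(R), Mul(-1, t)) = Add(Mul(Pow(Add(48, Rational(-16, 39)), -1), Add(41, Pow(Rational(-16, 39), 2), Mul(49, Rational(-16, 39)))), Mul(-1, -2964)) = Add(Mul(Pow(Rational(1856, 39), -1), Add(41, Rational(256, 1521), Rational(-784, 39))), 2964) = Add(Mul(Rational(39, 1856), Rational(32041, 1521)), 2964) = Add(Rational(32041, 72384), 2964) = Rational(214578217, 72384)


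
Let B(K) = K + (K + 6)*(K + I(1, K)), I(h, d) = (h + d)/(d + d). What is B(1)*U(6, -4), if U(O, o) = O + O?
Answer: 180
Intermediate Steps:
I(h, d) = (d + h)/(2*d) (I(h, d) = (d + h)/((2*d)) = (d + h)*(1/(2*d)) = (d + h)/(2*d))
U(O, o) = 2*O
B(K) = K + (6 + K)*(K + (1 + K)/(2*K)) (B(K) = K + (K + 6)*(K + (K + 1)/(2*K)) = K + (6 + K)*(K + (1 + K)/(2*K)))
B(1)*U(6, -4) = (7/2 + 1² + 3/1 + (15/2)*1)*(2*6) = (7/2 + 1 + 3*1 + 15/2)*12 = (7/2 + 1 + 3 + 15/2)*12 = 15*12 = 180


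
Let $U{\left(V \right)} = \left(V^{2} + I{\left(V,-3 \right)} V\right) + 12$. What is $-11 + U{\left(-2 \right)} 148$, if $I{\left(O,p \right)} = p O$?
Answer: $581$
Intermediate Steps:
$I{\left(O,p \right)} = O p$
$U{\left(V \right)} = 12 - 2 V^{2}$ ($U{\left(V \right)} = \left(V^{2} + V \left(-3\right) V\right) + 12 = \left(V^{2} + - 3 V V\right) + 12 = \left(V^{2} - 3 V^{2}\right) + 12 = - 2 V^{2} + 12 = 12 - 2 V^{2}$)
$-11 + U{\left(-2 \right)} 148 = -11 + \left(12 - 2 \left(-2\right)^{2}\right) 148 = -11 + \left(12 - 8\right) 148 = -11 + 4 \cdot 148 = -11 + 592 = 581$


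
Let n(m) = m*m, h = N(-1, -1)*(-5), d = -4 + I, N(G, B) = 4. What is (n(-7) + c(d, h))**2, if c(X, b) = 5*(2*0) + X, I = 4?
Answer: 2401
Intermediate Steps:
d = 0 (d = -4 + 4 = 0)
h = -20 (h = 4*(-5) = -20)
c(X, b) = X (c(X, b) = 5*0 + X = 0 + X = X)
n(m) = m**2
(n(-7) + c(d, h))**2 = ((-7)**2 + 0)**2 = (49 + 0)**2 = 49**2 = 2401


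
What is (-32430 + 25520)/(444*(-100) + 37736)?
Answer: 3455/3332 ≈ 1.0369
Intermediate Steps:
(-32430 + 25520)/(444*(-100) + 37736) = -6910/(-44400 + 37736) = -6910/(-6664) = -6910*(-1/6664) = 3455/3332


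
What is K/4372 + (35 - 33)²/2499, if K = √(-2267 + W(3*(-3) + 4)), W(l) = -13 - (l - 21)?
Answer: 4/2499 + 7*I*√46/4372 ≈ 0.0016006 + 0.010859*I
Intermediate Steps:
W(l) = 8 - l (W(l) = -13 - (-21 + l) = -13 + (21 - l) = 8 - l)
K = 7*I*√46 (K = √(-2267 + (8 - (3*(-3) + 4))) = √(-2267 + (8 - (-9 + 4))) = √(-2267 + (8 - 1*(-5))) = √(-2267 + (8 + 5)) = √(-2267 + 13) = √(-2254) = 7*I*√46 ≈ 47.476*I)
K/4372 + (35 - 33)²/2499 = (7*I*√46)/4372 + (35 - 33)²/2499 = (7*I*√46)*(1/4372) + 2²*(1/2499) = 7*I*√46/4372 + 4*(1/2499) = 7*I*√46/4372 + 4/2499 = 4/2499 + 7*I*√46/4372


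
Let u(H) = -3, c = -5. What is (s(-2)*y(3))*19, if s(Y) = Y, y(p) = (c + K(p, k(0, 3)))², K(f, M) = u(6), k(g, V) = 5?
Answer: -2432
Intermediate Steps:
K(f, M) = -3
y(p) = 64 (y(p) = (-5 - 3)² = (-8)² = 64)
(s(-2)*y(3))*19 = -2*64*19 = -128*19 = -2432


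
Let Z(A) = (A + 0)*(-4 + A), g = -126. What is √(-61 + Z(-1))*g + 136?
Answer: 136 - 252*I*√14 ≈ 136.0 - 942.9*I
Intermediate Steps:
Z(A) = A*(-4 + A)
√(-61 + Z(-1))*g + 136 = √(-61 - (-4 - 1))*(-126) + 136 = √(-61 - 1*(-5))*(-126) + 136 = √(-61 + 5)*(-126) + 136 = √(-56)*(-126) + 136 = (2*I*√14)*(-126) + 136 = -252*I*√14 + 136 = 136 - 252*I*√14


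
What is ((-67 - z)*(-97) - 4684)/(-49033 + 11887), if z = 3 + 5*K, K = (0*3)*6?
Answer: -351/6191 ≈ -0.056695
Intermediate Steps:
K = 0 (K = 0*6 = 0)
z = 3 (z = 3 + 5*0 = 3 + 0 = 3)
((-67 - z)*(-97) - 4684)/(-49033 + 11887) = ((-67 - 1*3)*(-97) - 4684)/(-49033 + 11887) = ((-67 - 3)*(-97) - 4684)/(-37146) = (-70*(-97) - 4684)*(-1/37146) = (6790 - 4684)*(-1/37146) = 2106*(-1/37146) = -351/6191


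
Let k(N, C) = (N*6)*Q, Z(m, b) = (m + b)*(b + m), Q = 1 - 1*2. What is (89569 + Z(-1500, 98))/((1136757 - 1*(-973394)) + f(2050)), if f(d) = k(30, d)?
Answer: 2055173/2109971 ≈ 0.97403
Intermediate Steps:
Q = -1 (Q = 1 - 2 = -1)
Z(m, b) = (b + m)² (Z(m, b) = (b + m)*(b + m) = (b + m)²)
k(N, C) = -6*N (k(N, C) = (N*6)*(-1) = (6*N)*(-1) = -6*N)
f(d) = -180 (f(d) = -6*30 = -180)
(89569 + Z(-1500, 98))/((1136757 - 1*(-973394)) + f(2050)) = (89569 + (98 - 1500)²)/((1136757 - 1*(-973394)) - 180) = (89569 + (-1402)²)/((1136757 + 973394) - 180) = (89569 + 1965604)/(2110151 - 180) = 2055173/2109971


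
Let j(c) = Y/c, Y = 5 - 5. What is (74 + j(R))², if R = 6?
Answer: 5476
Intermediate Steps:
Y = 0
j(c) = 0 (j(c) = 0/c = 0)
(74 + j(R))² = (74 + 0)² = 74² = 5476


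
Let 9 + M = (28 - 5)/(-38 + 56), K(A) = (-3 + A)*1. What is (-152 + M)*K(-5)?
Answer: 11500/9 ≈ 1277.8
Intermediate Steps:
K(A) = -3 + A
M = -139/18 (M = -9 + (28 - 5)/(-38 + 56) = -9 + 23/18 = -139/18 ≈ -7.7222)
(-152 + M)*K(-5) = (-152 - 139/18)*(-3 - 5) = -2875/18*(-8) = 11500/9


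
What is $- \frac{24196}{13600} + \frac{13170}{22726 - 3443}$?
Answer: $- \frac{71864867}{65562200} \approx -1.0961$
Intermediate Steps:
$- \frac{24196}{13600} + \frac{13170}{22726 - 3443} = \left(-24196\right) \frac{1}{13600} + \frac{13170}{22726 - 3443} = - \frac{6049}{3400} + \frac{13170}{19283} = - \frac{71864867}{65562200}$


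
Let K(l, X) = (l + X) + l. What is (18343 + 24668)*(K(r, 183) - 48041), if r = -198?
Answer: -2075452794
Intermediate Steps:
K(l, X) = X + 2*l (K(l, X) = (X + l) + l = X + 2*l)
(18343 + 24668)*(K(r, 183) - 48041) = (18343 + 24668)*((183 + 2*(-198)) - 48041) = 43011*((183 - 396) - 48041) = 43011*(-213 - 48041) = 43011*(-48254) = -2075452794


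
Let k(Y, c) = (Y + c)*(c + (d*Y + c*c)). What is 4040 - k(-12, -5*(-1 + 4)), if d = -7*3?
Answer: 16514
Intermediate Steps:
d = -21
k(Y, c) = (Y + c)*(c + c**2 - 21*Y) (k(Y, c) = (Y + c)*(c + (-21*Y + c*c)) = (Y + c)*(c + (-21*Y + c**2)) = (Y + c)*(c + (c**2 - 21*Y)) = (Y + c)*(c + c**2 - 21*Y))
4040 - k(-12, -5*(-1 + 4)) = 4040 - ((-5*(-1 + 4))**2 + (-5*(-1 + 4))**3 - 21*(-12)**2 - 12*25*(-1 + 4)**2 - 20*(-12)*(-5*(-1 + 4))) = 4040 - ((-5*3)**2 + (-5*3)**3 - 21*144 - 12*(-5*3)**2 - 20*(-12)*(-5*3)) = 4040 - ((-15)**2 + (-15)**3 - 3024 - 12*(-15)**2 - 20*(-12)*(-15)) = 4040 - (225 - 3375 - 3024 - 12*225 - 3600) = 4040 - (225 - 3375 - 3024 - 2700 - 3600) = 4040 - 1*(-12474) = 4040 + 12474 = 16514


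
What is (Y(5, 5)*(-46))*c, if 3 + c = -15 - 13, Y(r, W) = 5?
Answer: 7130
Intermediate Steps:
c = -31 (c = -3 + (-15 - 13) = -3 - 28 = -31)
(Y(5, 5)*(-46))*c = (5*(-46))*(-31) = -230*(-31) = 7130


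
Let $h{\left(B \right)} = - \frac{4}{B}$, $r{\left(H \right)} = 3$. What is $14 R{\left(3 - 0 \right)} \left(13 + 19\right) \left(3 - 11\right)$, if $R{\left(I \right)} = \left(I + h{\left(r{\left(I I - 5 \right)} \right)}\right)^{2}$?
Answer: $- \frac{89600}{9} \approx -9955.6$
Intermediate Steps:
$R{\left(I \right)} = \left(- \frac{4}{3} + I\right)^{2}$ ($R{\left(I \right)} = \left(I - \frac{4}{3}\right)^{2} = \left(- \frac{4}{3} + I\right)^{2}$)
$14 R{\left(3 - 0 \right)} \left(13 + 19\right) \left(3 - 11\right) = 14 \frac{\left(-4 + 3 \left(3 - 0\right)\right)^{2}}{9} \left(13 + 19\right) \left(3 - 11\right) = 14 \frac{\left(-4 + 3 \left(3 + 0\right)\right)^{2}}{9} \cdot 32 \left(-8\right) = 14 \frac{\left(-4 + 3 \cdot 3\right)^{2}}{9} \left(-256\right) = 14 \frac{\left(-4 + 9\right)^{2}}{9} \left(-256\right) = 14 \frac{5^{2}}{9} \left(-256\right) = 14 \cdot \frac{1}{9} \cdot 25 \left(-256\right) = 14 \cdot \frac{25}{9} \left(-256\right) = \frac{350}{9} \left(-256\right) = - \frac{89600}{9}$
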